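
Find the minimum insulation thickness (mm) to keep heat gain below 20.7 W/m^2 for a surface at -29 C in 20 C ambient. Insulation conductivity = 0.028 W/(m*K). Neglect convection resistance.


dT = 20 - (-29) = 49 K
thickness = k * dT / q_max * 1000
thickness = 0.028 * 49 / 20.7 * 1000
thickness = 66.3 mm

66.3


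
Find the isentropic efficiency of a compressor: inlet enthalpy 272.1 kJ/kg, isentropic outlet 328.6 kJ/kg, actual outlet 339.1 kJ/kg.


dh_ideal = 328.6 - 272.1 = 56.5 kJ/kg
dh_actual = 339.1 - 272.1 = 67.0 kJ/kg
eta_s = dh_ideal / dh_actual = 56.5 / 67.0
eta_s = 0.8433

0.8433


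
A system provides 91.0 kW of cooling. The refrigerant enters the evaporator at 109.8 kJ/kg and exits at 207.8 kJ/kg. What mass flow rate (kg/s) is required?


dh = 207.8 - 109.8 = 98.0 kJ/kg
m_dot = Q / dh = 91.0 / 98.0 = 0.9286 kg/s

0.9286


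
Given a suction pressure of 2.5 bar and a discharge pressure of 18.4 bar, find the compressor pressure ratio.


PR = P_high / P_low
PR = 18.4 / 2.5
PR = 7.36

7.36


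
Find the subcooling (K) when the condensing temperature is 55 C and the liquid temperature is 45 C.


Subcooling = T_cond - T_liquid
Subcooling = 55 - 45
Subcooling = 10 K

10


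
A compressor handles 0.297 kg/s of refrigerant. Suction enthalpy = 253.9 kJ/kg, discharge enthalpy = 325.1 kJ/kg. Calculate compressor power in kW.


dh = 325.1 - 253.9 = 71.2 kJ/kg
W = m_dot * dh = 0.297 * 71.2 = 21.15 kW

21.15


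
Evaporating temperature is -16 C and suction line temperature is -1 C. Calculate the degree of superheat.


Superheat = T_suction - T_evap
Superheat = -1 - (-16)
Superheat = 15 K

15


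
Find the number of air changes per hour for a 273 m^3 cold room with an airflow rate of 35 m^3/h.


ACH = flow / volume
ACH = 35 / 273
ACH = 0.128

0.128


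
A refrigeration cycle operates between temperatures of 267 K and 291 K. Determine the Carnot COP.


dT = 291 - 267 = 24 K
COP_carnot = T_cold / dT = 267 / 24
COP_carnot = 11.125

11.125


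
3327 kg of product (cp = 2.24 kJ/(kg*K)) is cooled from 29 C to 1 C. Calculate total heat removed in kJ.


dT = 29 - (1) = 28 K
Q = m * cp * dT = 3327 * 2.24 * 28
Q = 208669 kJ

208669


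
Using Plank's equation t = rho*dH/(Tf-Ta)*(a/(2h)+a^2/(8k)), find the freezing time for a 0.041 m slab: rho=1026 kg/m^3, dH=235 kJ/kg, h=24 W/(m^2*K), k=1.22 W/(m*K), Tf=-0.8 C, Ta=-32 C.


dT = -0.8 - (-32) = 31.2 K
term1 = a/(2h) = 0.041/(2*24) = 0.0008541666667
term2 = a^2/(8k) = 0.041^2/(8*1.22) = 0.0001722336066
t = rho*dH*1000/dT * (term1 + term2)
t = 1026*235*1000/31.2 * (0.0008541666667 + 0.0001722336066)
t = 7932 s

7932


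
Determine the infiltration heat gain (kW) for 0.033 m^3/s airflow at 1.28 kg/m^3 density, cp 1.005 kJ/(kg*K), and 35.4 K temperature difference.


Q = V_dot * rho * cp * dT
Q = 0.033 * 1.28 * 1.005 * 35.4
Q = 1.503 kW

1.503


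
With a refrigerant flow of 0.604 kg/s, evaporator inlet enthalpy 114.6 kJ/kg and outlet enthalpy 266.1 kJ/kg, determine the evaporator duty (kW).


dh = 266.1 - 114.6 = 151.5 kJ/kg
Q_evap = m_dot * dh = 0.604 * 151.5
Q_evap = 91.51 kW

91.51


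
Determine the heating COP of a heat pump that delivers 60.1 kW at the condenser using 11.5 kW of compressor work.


COP_hp = Q_cond / W
COP_hp = 60.1 / 11.5
COP_hp = 5.226

5.226


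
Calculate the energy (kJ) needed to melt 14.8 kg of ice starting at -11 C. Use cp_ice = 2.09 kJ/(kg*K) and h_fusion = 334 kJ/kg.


Sensible heat = cp * dT = 2.09 * 11 = 22.99 kJ/kg
Total per kg = 22.99 + 334 = 356.99 kJ/kg
Q = m * total = 14.8 * 356.99
Q = 5283.5 kJ

5283.5


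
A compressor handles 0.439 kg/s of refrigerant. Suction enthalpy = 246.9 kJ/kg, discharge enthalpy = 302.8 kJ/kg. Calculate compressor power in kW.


dh = 302.8 - 246.9 = 55.9 kJ/kg
W = m_dot * dh = 0.439 * 55.9 = 24.54 kW

24.54


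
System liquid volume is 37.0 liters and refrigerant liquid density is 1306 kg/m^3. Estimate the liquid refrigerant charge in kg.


Charge = V * rho / 1000
Charge = 37.0 * 1306 / 1000
Charge = 48.32 kg

48.32


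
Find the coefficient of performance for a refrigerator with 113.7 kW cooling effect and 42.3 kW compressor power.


COP = Q_evap / W
COP = 113.7 / 42.3
COP = 2.688

2.688


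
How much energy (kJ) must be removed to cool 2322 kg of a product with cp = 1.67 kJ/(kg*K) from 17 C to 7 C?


dT = 17 - (7) = 10 K
Q = m * cp * dT = 2322 * 1.67 * 10
Q = 38777 kJ

38777


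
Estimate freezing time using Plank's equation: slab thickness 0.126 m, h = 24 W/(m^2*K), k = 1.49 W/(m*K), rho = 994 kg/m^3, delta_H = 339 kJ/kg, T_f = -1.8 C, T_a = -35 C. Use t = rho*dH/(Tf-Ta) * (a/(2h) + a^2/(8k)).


dT = -1.8 - (-35) = 33.2 K
term1 = a/(2h) = 0.126/(2*24) = 0.002625
term2 = a^2/(8k) = 0.126^2/(8*1.49) = 0.001331879195
t = rho*dH*1000/dT * (term1 + term2)
t = 994*339*1000/33.2 * (0.002625 + 0.001331879195)
t = 40161 s

40161


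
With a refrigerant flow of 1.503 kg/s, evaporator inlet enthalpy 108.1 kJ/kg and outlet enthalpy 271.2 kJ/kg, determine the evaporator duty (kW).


dh = 271.2 - 108.1 = 163.1 kJ/kg
Q_evap = m_dot * dh = 1.503 * 163.1
Q_evap = 245.14 kW

245.14


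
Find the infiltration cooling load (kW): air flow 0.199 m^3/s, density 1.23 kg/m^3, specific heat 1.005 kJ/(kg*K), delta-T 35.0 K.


Q = V_dot * rho * cp * dT
Q = 0.199 * 1.23 * 1.005 * 35.0
Q = 8.61 kW

8.61


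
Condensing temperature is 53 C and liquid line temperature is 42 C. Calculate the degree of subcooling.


Subcooling = T_cond - T_liquid
Subcooling = 53 - 42
Subcooling = 11 K

11


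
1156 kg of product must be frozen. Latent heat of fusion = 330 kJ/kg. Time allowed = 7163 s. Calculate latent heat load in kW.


Q_lat = m * h_fg / t
Q_lat = 1156 * 330 / 7163
Q_lat = 53.26 kW

53.26


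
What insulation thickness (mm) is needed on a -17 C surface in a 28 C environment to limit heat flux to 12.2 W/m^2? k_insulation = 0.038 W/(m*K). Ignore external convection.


dT = 28 - (-17) = 45 K
thickness = k * dT / q_max * 1000
thickness = 0.038 * 45 / 12.2 * 1000
thickness = 140.2 mm

140.2


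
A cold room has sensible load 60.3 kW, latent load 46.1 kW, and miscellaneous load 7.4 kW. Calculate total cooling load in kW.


Q_total = Q_s + Q_l + Q_misc
Q_total = 60.3 + 46.1 + 7.4
Q_total = 113.8 kW

113.8


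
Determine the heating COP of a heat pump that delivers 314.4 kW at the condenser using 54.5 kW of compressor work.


COP_hp = Q_cond / W
COP_hp = 314.4 / 54.5
COP_hp = 5.769

5.769


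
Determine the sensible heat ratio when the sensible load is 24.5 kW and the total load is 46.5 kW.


SHR = Q_sensible / Q_total
SHR = 24.5 / 46.5
SHR = 0.527

0.527


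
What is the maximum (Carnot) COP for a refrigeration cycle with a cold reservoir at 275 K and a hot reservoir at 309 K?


dT = 309 - 275 = 34 K
COP_carnot = T_cold / dT = 275 / 34
COP_carnot = 8.088

8.088


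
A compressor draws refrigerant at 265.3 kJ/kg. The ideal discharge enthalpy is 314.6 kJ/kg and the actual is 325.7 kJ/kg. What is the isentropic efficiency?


dh_ideal = 314.6 - 265.3 = 49.3 kJ/kg
dh_actual = 325.7 - 265.3 = 60.4 kJ/kg
eta_s = dh_ideal / dh_actual = 49.3 / 60.4
eta_s = 0.8162

0.8162


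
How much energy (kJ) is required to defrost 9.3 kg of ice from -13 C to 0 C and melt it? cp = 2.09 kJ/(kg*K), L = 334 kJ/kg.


Sensible heat = cp * dT = 2.09 * 13 = 27.17 kJ/kg
Total per kg = 27.17 + 334 = 361.17 kJ/kg
Q = m * total = 9.3 * 361.17
Q = 3358.9 kJ

3358.9


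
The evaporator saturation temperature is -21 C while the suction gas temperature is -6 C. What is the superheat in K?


Superheat = T_suction - T_evap
Superheat = -6 - (-21)
Superheat = 15 K

15


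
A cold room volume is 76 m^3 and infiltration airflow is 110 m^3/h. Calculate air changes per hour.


ACH = flow / volume
ACH = 110 / 76
ACH = 1.447

1.447


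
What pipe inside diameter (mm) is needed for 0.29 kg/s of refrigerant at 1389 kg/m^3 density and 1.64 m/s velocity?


A = m_dot / (rho * v) = 0.29 / (1389 * 1.64) = 0.0001273068886 m^2
d = sqrt(4*A/pi) * 1000
d = 12.7 mm

12.7


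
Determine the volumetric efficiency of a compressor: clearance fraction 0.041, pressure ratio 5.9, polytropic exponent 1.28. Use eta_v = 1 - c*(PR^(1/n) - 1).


PR^(1/n) = 5.9^(1/1.28) = 4.00154895
eta_v = 1 - 0.041 * (4.00154895 - 1)
eta_v = 0.8769

0.8769


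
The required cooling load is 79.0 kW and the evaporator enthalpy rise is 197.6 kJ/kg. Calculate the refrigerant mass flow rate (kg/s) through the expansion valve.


m_dot = Q / dh
m_dot = 79.0 / 197.6
m_dot = 0.3998 kg/s

0.3998


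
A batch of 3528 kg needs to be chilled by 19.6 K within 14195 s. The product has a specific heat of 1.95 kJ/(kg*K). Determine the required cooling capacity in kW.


Q = m * cp * dT / t
Q = 3528 * 1.95 * 19.6 / 14195
Q = 9.499 kW

9.499


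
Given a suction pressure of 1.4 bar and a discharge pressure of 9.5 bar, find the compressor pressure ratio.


PR = P_high / P_low
PR = 9.5 / 1.4
PR = 6.786

6.786


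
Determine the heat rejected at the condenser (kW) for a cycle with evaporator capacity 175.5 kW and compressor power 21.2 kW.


Q_cond = Q_evap + W
Q_cond = 175.5 + 21.2
Q_cond = 196.7 kW

196.7


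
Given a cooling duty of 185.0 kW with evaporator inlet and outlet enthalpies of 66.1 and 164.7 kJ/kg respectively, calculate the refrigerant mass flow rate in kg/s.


dh = 164.7 - 66.1 = 98.6 kJ/kg
m_dot = Q / dh = 185.0 / 98.6 = 1.8763 kg/s

1.8763


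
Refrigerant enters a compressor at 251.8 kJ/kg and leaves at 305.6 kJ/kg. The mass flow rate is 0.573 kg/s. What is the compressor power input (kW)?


dh = 305.6 - 251.8 = 53.8 kJ/kg
W = m_dot * dh = 0.573 * 53.8 = 30.83 kW

30.83


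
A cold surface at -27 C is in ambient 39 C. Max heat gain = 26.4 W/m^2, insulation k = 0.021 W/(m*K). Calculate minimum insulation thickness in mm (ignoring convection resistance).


dT = 39 - (-27) = 66 K
thickness = k * dT / q_max * 1000
thickness = 0.021 * 66 / 26.4 * 1000
thickness = 52.5 mm

52.5


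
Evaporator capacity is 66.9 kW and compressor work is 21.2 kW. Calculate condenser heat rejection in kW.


Q_cond = Q_evap + W
Q_cond = 66.9 + 21.2
Q_cond = 88.1 kW

88.1


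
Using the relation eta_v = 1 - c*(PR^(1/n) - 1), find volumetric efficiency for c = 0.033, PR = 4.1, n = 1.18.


PR^(1/n) = 4.1^(1/1.18) = 3.3060419
eta_v = 1 - 0.033 * (3.3060419 - 1)
eta_v = 0.9239

0.9239


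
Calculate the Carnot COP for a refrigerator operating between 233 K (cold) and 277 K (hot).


dT = 277 - 233 = 44 K
COP_carnot = T_cold / dT = 233 / 44
COP_carnot = 5.295

5.295


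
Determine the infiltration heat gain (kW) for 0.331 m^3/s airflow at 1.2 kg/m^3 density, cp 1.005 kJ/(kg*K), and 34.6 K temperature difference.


Q = V_dot * rho * cp * dT
Q = 0.331 * 1.2 * 1.005 * 34.6
Q = 13.812 kW

13.812


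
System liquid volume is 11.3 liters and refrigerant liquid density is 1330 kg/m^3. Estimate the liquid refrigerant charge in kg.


Charge = V * rho / 1000
Charge = 11.3 * 1330 / 1000
Charge = 15.03 kg

15.03


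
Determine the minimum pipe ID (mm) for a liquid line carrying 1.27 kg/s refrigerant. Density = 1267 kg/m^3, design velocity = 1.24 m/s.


A = m_dot / (rho * v) = 1.27 / (1267 * 1.24) = 0.0008083611274 m^2
d = sqrt(4*A/pi) * 1000
d = 32.1 mm

32.1


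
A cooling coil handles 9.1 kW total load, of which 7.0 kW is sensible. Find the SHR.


SHR = Q_sensible / Q_total
SHR = 7.0 / 9.1
SHR = 0.769

0.769


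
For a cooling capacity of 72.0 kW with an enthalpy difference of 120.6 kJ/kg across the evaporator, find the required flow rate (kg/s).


m_dot = Q / dh
m_dot = 72.0 / 120.6
m_dot = 0.597 kg/s

0.597


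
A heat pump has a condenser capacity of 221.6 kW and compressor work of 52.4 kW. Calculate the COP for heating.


COP_hp = Q_cond / W
COP_hp = 221.6 / 52.4
COP_hp = 4.229

4.229


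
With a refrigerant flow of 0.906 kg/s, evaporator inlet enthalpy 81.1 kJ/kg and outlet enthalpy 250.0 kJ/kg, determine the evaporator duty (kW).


dh = 250.0 - 81.1 = 168.9 kJ/kg
Q_evap = m_dot * dh = 0.906 * 168.9
Q_evap = 153.02 kW

153.02


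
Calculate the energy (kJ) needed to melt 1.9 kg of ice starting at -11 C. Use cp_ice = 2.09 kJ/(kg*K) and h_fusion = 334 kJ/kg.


Sensible heat = cp * dT = 2.09 * 11 = 22.99 kJ/kg
Total per kg = 22.99 + 334 = 356.99 kJ/kg
Q = m * total = 1.9 * 356.99
Q = 678.3 kJ

678.3


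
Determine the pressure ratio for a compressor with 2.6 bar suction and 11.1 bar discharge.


PR = P_high / P_low
PR = 11.1 / 2.6
PR = 4.269

4.269


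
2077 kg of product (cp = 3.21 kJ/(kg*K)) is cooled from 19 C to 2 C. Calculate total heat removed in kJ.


dT = 19 - (2) = 17 K
Q = m * cp * dT = 2077 * 3.21 * 17
Q = 113342 kJ

113342


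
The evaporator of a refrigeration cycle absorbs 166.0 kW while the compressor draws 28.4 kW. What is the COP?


COP = Q_evap / W
COP = 166.0 / 28.4
COP = 5.845

5.845


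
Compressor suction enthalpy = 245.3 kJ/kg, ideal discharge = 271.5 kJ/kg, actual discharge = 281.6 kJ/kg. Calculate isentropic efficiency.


dh_ideal = 271.5 - 245.3 = 26.2 kJ/kg
dh_actual = 281.6 - 245.3 = 36.3 kJ/kg
eta_s = dh_ideal / dh_actual = 26.2 / 36.3
eta_s = 0.7218

0.7218


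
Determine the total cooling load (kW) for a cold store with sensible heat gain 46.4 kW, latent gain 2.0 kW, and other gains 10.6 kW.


Q_total = Q_s + Q_l + Q_misc
Q_total = 46.4 + 2.0 + 10.6
Q_total = 59.0 kW

59.0


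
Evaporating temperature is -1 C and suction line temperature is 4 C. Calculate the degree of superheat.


Superheat = T_suction - T_evap
Superheat = 4 - (-1)
Superheat = 5 K

5


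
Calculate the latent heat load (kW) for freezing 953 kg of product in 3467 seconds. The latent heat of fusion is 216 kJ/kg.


Q_lat = m * h_fg / t
Q_lat = 953 * 216 / 3467
Q_lat = 59.37 kW

59.37


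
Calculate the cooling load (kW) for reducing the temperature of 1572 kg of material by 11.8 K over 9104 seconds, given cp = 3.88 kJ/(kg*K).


Q = m * cp * dT / t
Q = 1572 * 3.88 * 11.8 / 9104
Q = 7.906 kW

7.906


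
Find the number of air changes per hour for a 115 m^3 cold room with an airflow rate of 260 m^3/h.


ACH = flow / volume
ACH = 260 / 115
ACH = 2.261

2.261


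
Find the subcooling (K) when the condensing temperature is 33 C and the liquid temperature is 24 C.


Subcooling = T_cond - T_liquid
Subcooling = 33 - 24
Subcooling = 9 K

9


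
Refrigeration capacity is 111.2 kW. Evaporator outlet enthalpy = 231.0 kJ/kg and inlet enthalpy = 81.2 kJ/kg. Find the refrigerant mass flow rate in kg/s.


dh = 231.0 - 81.2 = 149.8 kJ/kg
m_dot = Q / dh = 111.2 / 149.8 = 0.7423 kg/s

0.7423


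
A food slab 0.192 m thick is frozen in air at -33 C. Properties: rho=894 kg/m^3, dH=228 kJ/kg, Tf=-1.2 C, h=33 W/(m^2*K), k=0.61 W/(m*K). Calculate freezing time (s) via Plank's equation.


dT = -1.2 - (-33) = 31.8 K
term1 = a/(2h) = 0.192/(2*33) = 0.002909090909
term2 = a^2/(8k) = 0.192^2/(8*0.61) = 0.007554098361
t = rho*dH*1000/dT * (term1 + term2)
t = 894*228*1000/31.8 * (0.002909090909 + 0.007554098361)
t = 67067 s

67067


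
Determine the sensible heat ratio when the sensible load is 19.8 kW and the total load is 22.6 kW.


SHR = Q_sensible / Q_total
SHR = 19.8 / 22.6
SHR = 0.876

0.876


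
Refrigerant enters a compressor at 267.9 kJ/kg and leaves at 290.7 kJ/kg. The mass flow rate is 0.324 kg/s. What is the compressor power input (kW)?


dh = 290.7 - 267.9 = 22.8 kJ/kg
W = m_dot * dh = 0.324 * 22.8 = 7.39 kW

7.39


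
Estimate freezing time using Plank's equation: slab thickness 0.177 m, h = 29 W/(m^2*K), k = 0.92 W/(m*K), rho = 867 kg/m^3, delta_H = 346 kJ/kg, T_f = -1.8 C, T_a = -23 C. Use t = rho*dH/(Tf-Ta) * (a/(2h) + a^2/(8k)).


dT = -1.8 - (-23) = 21.2 K
term1 = a/(2h) = 0.177/(2*29) = 0.003051724138
term2 = a^2/(8k) = 0.177^2/(8*0.92) = 0.004256657609
t = rho*dH*1000/dT * (term1 + term2)
t = 867*346*1000/21.2 * (0.003051724138 + 0.004256657609)
t = 103414 s

103414


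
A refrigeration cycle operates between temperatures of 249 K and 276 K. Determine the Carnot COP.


dT = 276 - 249 = 27 K
COP_carnot = T_cold / dT = 249 / 27
COP_carnot = 9.222

9.222


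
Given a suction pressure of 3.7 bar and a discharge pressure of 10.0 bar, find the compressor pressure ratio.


PR = P_high / P_low
PR = 10.0 / 3.7
PR = 2.703

2.703


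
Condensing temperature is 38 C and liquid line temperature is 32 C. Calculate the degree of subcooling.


Subcooling = T_cond - T_liquid
Subcooling = 38 - 32
Subcooling = 6 K

6


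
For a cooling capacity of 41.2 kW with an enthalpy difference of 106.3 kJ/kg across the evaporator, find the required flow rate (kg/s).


m_dot = Q / dh
m_dot = 41.2 / 106.3
m_dot = 0.3876 kg/s

0.3876


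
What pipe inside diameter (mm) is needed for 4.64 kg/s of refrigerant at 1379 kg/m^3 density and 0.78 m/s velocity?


A = m_dot / (rho * v) = 4.64 / (1379 * 0.78) = 0.004313791116 m^2
d = sqrt(4*A/pi) * 1000
d = 74.1 mm

74.1


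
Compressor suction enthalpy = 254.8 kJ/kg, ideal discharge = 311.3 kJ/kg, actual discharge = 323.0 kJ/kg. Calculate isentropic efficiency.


dh_ideal = 311.3 - 254.8 = 56.5 kJ/kg
dh_actual = 323.0 - 254.8 = 68.2 kJ/kg
eta_s = dh_ideal / dh_actual = 56.5 / 68.2
eta_s = 0.8284

0.8284


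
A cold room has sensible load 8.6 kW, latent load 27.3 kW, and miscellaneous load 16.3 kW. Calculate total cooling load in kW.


Q_total = Q_s + Q_l + Q_misc
Q_total = 8.6 + 27.3 + 16.3
Q_total = 52.2 kW

52.2


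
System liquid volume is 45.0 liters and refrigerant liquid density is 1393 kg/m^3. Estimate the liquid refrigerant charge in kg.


Charge = V * rho / 1000
Charge = 45.0 * 1393 / 1000
Charge = 62.69 kg

62.69


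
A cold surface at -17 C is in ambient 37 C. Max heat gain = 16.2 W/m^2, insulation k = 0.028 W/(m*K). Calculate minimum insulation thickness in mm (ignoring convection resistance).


dT = 37 - (-17) = 54 K
thickness = k * dT / q_max * 1000
thickness = 0.028 * 54 / 16.2 * 1000
thickness = 93.3 mm

93.3


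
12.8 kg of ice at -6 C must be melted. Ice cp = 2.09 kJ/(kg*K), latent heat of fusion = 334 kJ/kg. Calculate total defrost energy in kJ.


Sensible heat = cp * dT = 2.09 * 6 = 12.54 kJ/kg
Total per kg = 12.54 + 334 = 346.54 kJ/kg
Q = m * total = 12.8 * 346.54
Q = 4435.7 kJ

4435.7


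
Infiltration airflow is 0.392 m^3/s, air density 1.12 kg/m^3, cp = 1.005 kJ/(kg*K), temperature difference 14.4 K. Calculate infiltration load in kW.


Q = V_dot * rho * cp * dT
Q = 0.392 * 1.12 * 1.005 * 14.4
Q = 6.354 kW

6.354


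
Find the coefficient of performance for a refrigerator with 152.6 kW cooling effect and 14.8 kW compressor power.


COP = Q_evap / W
COP = 152.6 / 14.8
COP = 10.311

10.311


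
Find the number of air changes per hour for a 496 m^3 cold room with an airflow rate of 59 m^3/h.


ACH = flow / volume
ACH = 59 / 496
ACH = 0.119

0.119


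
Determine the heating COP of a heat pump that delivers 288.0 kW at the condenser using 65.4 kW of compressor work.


COP_hp = Q_cond / W
COP_hp = 288.0 / 65.4
COP_hp = 4.404

4.404


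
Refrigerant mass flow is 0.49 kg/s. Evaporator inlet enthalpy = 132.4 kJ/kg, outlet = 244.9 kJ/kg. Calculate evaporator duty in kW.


dh = 244.9 - 132.4 = 112.5 kJ/kg
Q_evap = m_dot * dh = 0.49 * 112.5
Q_evap = 55.13 kW

55.13


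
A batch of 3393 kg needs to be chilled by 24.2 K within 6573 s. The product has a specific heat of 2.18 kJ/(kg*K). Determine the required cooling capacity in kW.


Q = m * cp * dT / t
Q = 3393 * 2.18 * 24.2 / 6573
Q = 27.233 kW

27.233


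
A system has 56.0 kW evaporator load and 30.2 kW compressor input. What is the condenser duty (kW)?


Q_cond = Q_evap + W
Q_cond = 56.0 + 30.2
Q_cond = 86.2 kW

86.2


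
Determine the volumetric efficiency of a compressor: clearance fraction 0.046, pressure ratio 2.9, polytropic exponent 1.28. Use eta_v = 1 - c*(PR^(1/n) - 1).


PR^(1/n) = 2.9^(1/1.28) = 2.29746252
eta_v = 1 - 0.046 * (2.29746252 - 1)
eta_v = 0.9403

0.9403


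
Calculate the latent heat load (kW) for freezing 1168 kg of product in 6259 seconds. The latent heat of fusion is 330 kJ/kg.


Q_lat = m * h_fg / t
Q_lat = 1168 * 330 / 6259
Q_lat = 61.58 kW

61.58


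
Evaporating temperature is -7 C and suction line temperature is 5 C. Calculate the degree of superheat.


Superheat = T_suction - T_evap
Superheat = 5 - (-7)
Superheat = 12 K

12


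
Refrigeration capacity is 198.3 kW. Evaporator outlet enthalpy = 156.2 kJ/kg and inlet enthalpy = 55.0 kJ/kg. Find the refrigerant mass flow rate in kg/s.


dh = 156.2 - 55.0 = 101.2 kJ/kg
m_dot = Q / dh = 198.3 / 101.2 = 1.9595 kg/s

1.9595


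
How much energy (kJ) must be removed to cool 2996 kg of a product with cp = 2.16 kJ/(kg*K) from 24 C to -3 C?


dT = 24 - (-3) = 27 K
Q = m * cp * dT = 2996 * 2.16 * 27
Q = 174727 kJ

174727


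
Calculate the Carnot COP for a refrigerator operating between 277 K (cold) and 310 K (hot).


dT = 310 - 277 = 33 K
COP_carnot = T_cold / dT = 277 / 33
COP_carnot = 8.394

8.394


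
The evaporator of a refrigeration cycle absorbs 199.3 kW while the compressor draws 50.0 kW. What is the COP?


COP = Q_evap / W
COP = 199.3 / 50.0
COP = 3.986

3.986


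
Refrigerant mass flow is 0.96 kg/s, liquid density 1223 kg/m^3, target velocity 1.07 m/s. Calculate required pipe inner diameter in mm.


A = m_dot / (rho * v) = 0.96 / (1223 * 1.07) = 0.0007336028305 m^2
d = sqrt(4*A/pi) * 1000
d = 30.6 mm

30.6


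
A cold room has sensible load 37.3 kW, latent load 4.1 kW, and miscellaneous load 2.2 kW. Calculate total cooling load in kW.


Q_total = Q_s + Q_l + Q_misc
Q_total = 37.3 + 4.1 + 2.2
Q_total = 43.6 kW

43.6


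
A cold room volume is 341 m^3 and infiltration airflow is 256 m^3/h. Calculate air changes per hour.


ACH = flow / volume
ACH = 256 / 341
ACH = 0.751

0.751


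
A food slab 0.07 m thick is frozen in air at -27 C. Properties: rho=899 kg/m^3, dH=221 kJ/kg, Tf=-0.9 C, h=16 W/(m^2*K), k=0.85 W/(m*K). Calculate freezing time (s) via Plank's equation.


dT = -0.9 - (-27) = 26.1 K
term1 = a/(2h) = 0.07/(2*16) = 0.0021875
term2 = a^2/(8k) = 0.07^2/(8*0.85) = 0.0007205882353
t = rho*dH*1000/dT * (term1 + term2)
t = 899*221*1000/26.1 * (0.0021875 + 0.0007205882353)
t = 22137 s

22137


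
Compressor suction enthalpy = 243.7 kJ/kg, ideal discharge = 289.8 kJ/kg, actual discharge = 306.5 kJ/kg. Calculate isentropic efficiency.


dh_ideal = 289.8 - 243.7 = 46.1 kJ/kg
dh_actual = 306.5 - 243.7 = 62.8 kJ/kg
eta_s = dh_ideal / dh_actual = 46.1 / 62.8
eta_s = 0.7341

0.7341


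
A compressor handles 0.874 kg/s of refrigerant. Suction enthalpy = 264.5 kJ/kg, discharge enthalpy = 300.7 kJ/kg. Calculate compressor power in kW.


dh = 300.7 - 264.5 = 36.2 kJ/kg
W = m_dot * dh = 0.874 * 36.2 = 31.64 kW

31.64


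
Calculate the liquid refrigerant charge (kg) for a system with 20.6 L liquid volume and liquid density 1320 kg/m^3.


Charge = V * rho / 1000
Charge = 20.6 * 1320 / 1000
Charge = 27.19 kg

27.19


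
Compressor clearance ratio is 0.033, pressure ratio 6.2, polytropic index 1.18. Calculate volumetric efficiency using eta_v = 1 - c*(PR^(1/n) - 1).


PR^(1/n) = 6.2^(1/1.18) = 4.69373299
eta_v = 1 - 0.033 * (4.69373299 - 1)
eta_v = 0.8781

0.8781


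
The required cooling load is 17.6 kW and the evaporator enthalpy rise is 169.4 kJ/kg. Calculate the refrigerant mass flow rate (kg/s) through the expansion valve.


m_dot = Q / dh
m_dot = 17.6 / 169.4
m_dot = 0.1039 kg/s

0.1039


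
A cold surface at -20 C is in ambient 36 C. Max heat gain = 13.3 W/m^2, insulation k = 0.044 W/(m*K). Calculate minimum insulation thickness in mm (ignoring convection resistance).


dT = 36 - (-20) = 56 K
thickness = k * dT / q_max * 1000
thickness = 0.044 * 56 / 13.3 * 1000
thickness = 185.3 mm

185.3


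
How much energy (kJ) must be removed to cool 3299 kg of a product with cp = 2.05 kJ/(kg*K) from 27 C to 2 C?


dT = 27 - (2) = 25 K
Q = m * cp * dT = 3299 * 2.05 * 25
Q = 169074 kJ

169074


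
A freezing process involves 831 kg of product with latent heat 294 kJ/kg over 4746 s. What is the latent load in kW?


Q_lat = m * h_fg / t
Q_lat = 831 * 294 / 4746
Q_lat = 51.48 kW

51.48


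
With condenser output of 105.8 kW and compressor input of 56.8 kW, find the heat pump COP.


COP_hp = Q_cond / W
COP_hp = 105.8 / 56.8
COP_hp = 1.863

1.863


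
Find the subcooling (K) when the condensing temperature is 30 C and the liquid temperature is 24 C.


Subcooling = T_cond - T_liquid
Subcooling = 30 - 24
Subcooling = 6 K

6


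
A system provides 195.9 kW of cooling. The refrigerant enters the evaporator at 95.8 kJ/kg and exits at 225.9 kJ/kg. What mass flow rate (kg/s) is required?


dh = 225.9 - 95.8 = 130.1 kJ/kg
m_dot = Q / dh = 195.9 / 130.1 = 1.5058 kg/s

1.5058


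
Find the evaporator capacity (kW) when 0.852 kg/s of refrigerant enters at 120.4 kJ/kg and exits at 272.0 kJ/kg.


dh = 272.0 - 120.4 = 151.6 kJ/kg
Q_evap = m_dot * dh = 0.852 * 151.6
Q_evap = 129.16 kW

129.16


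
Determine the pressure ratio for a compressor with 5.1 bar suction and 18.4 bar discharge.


PR = P_high / P_low
PR = 18.4 / 5.1
PR = 3.608

3.608


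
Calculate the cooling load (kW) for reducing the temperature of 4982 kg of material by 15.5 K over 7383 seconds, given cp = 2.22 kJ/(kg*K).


Q = m * cp * dT / t
Q = 4982 * 2.22 * 15.5 / 7383
Q = 23.22 kW

23.22


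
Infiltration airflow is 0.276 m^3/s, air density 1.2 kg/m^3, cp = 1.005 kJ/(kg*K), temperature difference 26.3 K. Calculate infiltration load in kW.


Q = V_dot * rho * cp * dT
Q = 0.276 * 1.2 * 1.005 * 26.3
Q = 8.754 kW

8.754


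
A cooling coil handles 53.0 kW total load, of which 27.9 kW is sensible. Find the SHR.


SHR = Q_sensible / Q_total
SHR = 27.9 / 53.0
SHR = 0.526

0.526


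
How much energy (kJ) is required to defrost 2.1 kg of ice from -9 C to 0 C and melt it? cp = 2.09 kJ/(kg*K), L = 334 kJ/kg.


Sensible heat = cp * dT = 2.09 * 9 = 18.81 kJ/kg
Total per kg = 18.81 + 334 = 352.81 kJ/kg
Q = m * total = 2.1 * 352.81
Q = 740.9 kJ

740.9


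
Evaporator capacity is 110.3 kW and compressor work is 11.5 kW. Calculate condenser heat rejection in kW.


Q_cond = Q_evap + W
Q_cond = 110.3 + 11.5
Q_cond = 121.8 kW

121.8


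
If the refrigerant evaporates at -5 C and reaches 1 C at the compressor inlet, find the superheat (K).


Superheat = T_suction - T_evap
Superheat = 1 - (-5)
Superheat = 6 K

6


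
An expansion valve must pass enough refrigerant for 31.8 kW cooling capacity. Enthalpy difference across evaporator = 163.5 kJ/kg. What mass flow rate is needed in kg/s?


m_dot = Q / dh
m_dot = 31.8 / 163.5
m_dot = 0.1945 kg/s

0.1945


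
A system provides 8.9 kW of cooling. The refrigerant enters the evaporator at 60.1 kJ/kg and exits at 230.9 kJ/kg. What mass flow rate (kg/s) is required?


dh = 230.9 - 60.1 = 170.8 kJ/kg
m_dot = Q / dh = 8.9 / 170.8 = 0.0521 kg/s

0.0521


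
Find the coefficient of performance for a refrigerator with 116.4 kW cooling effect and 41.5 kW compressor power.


COP = Q_evap / W
COP = 116.4 / 41.5
COP = 2.805

2.805


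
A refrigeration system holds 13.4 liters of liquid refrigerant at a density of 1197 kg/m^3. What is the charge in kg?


Charge = V * rho / 1000
Charge = 13.4 * 1197 / 1000
Charge = 16.04 kg

16.04


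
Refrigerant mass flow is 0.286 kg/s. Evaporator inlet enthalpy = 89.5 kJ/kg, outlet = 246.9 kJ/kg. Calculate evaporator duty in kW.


dh = 246.9 - 89.5 = 157.4 kJ/kg
Q_evap = m_dot * dh = 0.286 * 157.4
Q_evap = 45.02 kW

45.02


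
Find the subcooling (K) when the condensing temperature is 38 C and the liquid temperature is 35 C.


Subcooling = T_cond - T_liquid
Subcooling = 38 - 35
Subcooling = 3 K

3


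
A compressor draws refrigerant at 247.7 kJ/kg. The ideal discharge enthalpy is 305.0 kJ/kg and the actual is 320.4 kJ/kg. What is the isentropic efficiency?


dh_ideal = 305.0 - 247.7 = 57.3 kJ/kg
dh_actual = 320.4 - 247.7 = 72.7 kJ/kg
eta_s = dh_ideal / dh_actual = 57.3 / 72.7
eta_s = 0.7882

0.7882


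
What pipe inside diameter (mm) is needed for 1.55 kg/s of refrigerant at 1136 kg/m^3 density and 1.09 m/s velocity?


A = m_dot / (rho * v) = 1.55 / (1136 * 1.09) = 0.001251776715 m^2
d = sqrt(4*A/pi) * 1000
d = 39.9 mm

39.9


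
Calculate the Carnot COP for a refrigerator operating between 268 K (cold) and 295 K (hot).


dT = 295 - 268 = 27 K
COP_carnot = T_cold / dT = 268 / 27
COP_carnot = 9.926

9.926


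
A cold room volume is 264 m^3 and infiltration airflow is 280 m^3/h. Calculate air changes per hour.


ACH = flow / volume
ACH = 280 / 264
ACH = 1.061

1.061


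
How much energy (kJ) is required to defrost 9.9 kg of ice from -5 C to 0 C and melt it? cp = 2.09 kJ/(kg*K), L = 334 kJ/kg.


Sensible heat = cp * dT = 2.09 * 5 = 10.45 kJ/kg
Total per kg = 10.45 + 334 = 344.45 kJ/kg
Q = m * total = 9.9 * 344.45
Q = 3410.1 kJ

3410.1


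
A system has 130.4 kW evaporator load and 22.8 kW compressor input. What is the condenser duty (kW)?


Q_cond = Q_evap + W
Q_cond = 130.4 + 22.8
Q_cond = 153.2 kW

153.2


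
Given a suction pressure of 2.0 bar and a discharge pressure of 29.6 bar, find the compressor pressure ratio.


PR = P_high / P_low
PR = 29.6 / 2.0
PR = 14.8

14.8


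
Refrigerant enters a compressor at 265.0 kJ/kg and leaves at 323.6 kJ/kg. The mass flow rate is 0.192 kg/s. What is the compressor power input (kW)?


dh = 323.6 - 265.0 = 58.6 kJ/kg
W = m_dot * dh = 0.192 * 58.6 = 11.25 kW

11.25


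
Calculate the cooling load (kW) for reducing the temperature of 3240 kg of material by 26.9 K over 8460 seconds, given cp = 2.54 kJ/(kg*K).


Q = m * cp * dT / t
Q = 3240 * 2.54 * 26.9 / 8460
Q = 26.167 kW

26.167


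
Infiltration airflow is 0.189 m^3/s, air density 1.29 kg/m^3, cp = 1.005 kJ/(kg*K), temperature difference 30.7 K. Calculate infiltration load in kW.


Q = V_dot * rho * cp * dT
Q = 0.189 * 1.29 * 1.005 * 30.7
Q = 7.522 kW

7.522


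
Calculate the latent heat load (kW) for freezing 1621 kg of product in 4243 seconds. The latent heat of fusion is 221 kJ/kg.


Q_lat = m * h_fg / t
Q_lat = 1621 * 221 / 4243
Q_lat = 84.43 kW

84.43


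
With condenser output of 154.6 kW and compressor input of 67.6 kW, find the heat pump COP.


COP_hp = Q_cond / W
COP_hp = 154.6 / 67.6
COP_hp = 2.287

2.287


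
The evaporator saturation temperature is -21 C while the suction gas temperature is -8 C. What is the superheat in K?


Superheat = T_suction - T_evap
Superheat = -8 - (-21)
Superheat = 13 K

13


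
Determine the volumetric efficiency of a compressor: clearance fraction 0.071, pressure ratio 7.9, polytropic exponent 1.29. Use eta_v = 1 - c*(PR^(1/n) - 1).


PR^(1/n) = 7.9^(1/1.29) = 4.96403637
eta_v = 1 - 0.071 * (4.96403637 - 1)
eta_v = 0.7186

0.7186


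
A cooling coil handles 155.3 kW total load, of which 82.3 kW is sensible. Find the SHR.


SHR = Q_sensible / Q_total
SHR = 82.3 / 155.3
SHR = 0.53

0.53


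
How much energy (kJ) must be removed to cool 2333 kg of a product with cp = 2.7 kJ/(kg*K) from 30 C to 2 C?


dT = 30 - (2) = 28 K
Q = m * cp * dT = 2333 * 2.7 * 28
Q = 176375 kJ

176375


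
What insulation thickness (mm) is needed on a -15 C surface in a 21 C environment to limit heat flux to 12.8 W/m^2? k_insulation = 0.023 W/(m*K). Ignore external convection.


dT = 21 - (-15) = 36 K
thickness = k * dT / q_max * 1000
thickness = 0.023 * 36 / 12.8 * 1000
thickness = 64.7 mm

64.7


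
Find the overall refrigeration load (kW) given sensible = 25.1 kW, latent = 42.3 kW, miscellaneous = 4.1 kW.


Q_total = Q_s + Q_l + Q_misc
Q_total = 25.1 + 42.3 + 4.1
Q_total = 71.5 kW

71.5


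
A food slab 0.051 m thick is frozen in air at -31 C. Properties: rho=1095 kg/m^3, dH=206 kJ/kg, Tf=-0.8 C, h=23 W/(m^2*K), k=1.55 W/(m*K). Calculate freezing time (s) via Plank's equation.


dT = -0.8 - (-31) = 30.2 K
term1 = a/(2h) = 0.051/(2*23) = 0.001108695652
term2 = a^2/(8k) = 0.051^2/(8*1.55) = 0.0002097580645
t = rho*dH*1000/dT * (term1 + term2)
t = 1095*206*1000/30.2 * (0.001108695652 + 0.0002097580645)
t = 9848 s

9848


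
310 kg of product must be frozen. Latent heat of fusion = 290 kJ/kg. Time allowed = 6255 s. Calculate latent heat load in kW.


Q_lat = m * h_fg / t
Q_lat = 310 * 290 / 6255
Q_lat = 14.37 kW

14.37


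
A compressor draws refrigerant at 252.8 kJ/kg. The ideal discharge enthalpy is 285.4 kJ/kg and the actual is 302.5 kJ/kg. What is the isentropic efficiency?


dh_ideal = 285.4 - 252.8 = 32.6 kJ/kg
dh_actual = 302.5 - 252.8 = 49.7 kJ/kg
eta_s = dh_ideal / dh_actual = 32.6 / 49.7
eta_s = 0.6559

0.6559


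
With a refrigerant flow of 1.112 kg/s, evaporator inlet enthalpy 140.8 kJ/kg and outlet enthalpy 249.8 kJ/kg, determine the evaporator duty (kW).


dh = 249.8 - 140.8 = 109.0 kJ/kg
Q_evap = m_dot * dh = 1.112 * 109.0
Q_evap = 121.21 kW

121.21


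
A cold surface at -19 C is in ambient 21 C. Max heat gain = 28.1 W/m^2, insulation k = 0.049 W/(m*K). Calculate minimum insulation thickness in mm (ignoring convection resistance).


dT = 21 - (-19) = 40 K
thickness = k * dT / q_max * 1000
thickness = 0.049 * 40 / 28.1 * 1000
thickness = 69.8 mm

69.8


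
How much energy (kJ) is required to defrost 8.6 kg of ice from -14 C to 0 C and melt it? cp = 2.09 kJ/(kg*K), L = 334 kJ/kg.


Sensible heat = cp * dT = 2.09 * 14 = 29.26 kJ/kg
Total per kg = 29.26 + 334 = 363.26 kJ/kg
Q = m * total = 8.6 * 363.26
Q = 3124.0 kJ

3124.0


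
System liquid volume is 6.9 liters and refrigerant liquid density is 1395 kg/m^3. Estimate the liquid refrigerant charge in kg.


Charge = V * rho / 1000
Charge = 6.9 * 1395 / 1000
Charge = 9.63 kg

9.63


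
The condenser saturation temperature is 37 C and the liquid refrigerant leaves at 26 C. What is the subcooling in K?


Subcooling = T_cond - T_liquid
Subcooling = 37 - 26
Subcooling = 11 K

11


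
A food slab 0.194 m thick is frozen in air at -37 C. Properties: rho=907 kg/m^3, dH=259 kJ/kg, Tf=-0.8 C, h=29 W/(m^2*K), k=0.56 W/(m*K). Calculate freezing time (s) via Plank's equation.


dT = -0.8 - (-37) = 36.2 K
term1 = a/(2h) = 0.194/(2*29) = 0.003344827586
term2 = a^2/(8k) = 0.194^2/(8*0.56) = 0.008400892857
t = rho*dH*1000/dT * (term1 + term2)
t = 907*259*1000/36.2 * (0.003344827586 + 0.008400892857)
t = 76222 s

76222


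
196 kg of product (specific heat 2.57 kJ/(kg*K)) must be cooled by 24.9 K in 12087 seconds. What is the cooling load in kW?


Q = m * cp * dT / t
Q = 196 * 2.57 * 24.9 / 12087
Q = 1.038 kW

1.038


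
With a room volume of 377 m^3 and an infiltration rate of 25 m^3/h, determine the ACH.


ACH = flow / volume
ACH = 25 / 377
ACH = 0.066

0.066


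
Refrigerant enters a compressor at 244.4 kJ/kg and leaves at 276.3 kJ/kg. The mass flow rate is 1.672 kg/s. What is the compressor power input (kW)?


dh = 276.3 - 244.4 = 31.9 kJ/kg
W = m_dot * dh = 1.672 * 31.9 = 53.34 kW

53.34


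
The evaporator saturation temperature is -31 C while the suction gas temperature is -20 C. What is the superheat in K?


Superheat = T_suction - T_evap
Superheat = -20 - (-31)
Superheat = 11 K

11


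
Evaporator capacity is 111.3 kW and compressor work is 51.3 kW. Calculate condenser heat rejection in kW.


Q_cond = Q_evap + W
Q_cond = 111.3 + 51.3
Q_cond = 162.6 kW

162.6


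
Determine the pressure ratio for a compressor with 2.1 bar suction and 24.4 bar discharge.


PR = P_high / P_low
PR = 24.4 / 2.1
PR = 11.619

11.619


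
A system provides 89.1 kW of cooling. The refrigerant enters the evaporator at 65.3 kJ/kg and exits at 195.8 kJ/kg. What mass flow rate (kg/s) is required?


dh = 195.8 - 65.3 = 130.5 kJ/kg
m_dot = Q / dh = 89.1 / 130.5 = 0.6828 kg/s

0.6828


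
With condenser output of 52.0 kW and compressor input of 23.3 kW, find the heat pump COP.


COP_hp = Q_cond / W
COP_hp = 52.0 / 23.3
COP_hp = 2.232

2.232


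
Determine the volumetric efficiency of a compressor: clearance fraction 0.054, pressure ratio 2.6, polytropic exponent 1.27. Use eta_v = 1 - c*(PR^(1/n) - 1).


PR^(1/n) = 2.6^(1/1.27) = 2.12202584
eta_v = 1 - 0.054 * (2.12202584 - 1)
eta_v = 0.9394

0.9394


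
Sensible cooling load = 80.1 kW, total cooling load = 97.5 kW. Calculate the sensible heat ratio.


SHR = Q_sensible / Q_total
SHR = 80.1 / 97.5
SHR = 0.822

0.822


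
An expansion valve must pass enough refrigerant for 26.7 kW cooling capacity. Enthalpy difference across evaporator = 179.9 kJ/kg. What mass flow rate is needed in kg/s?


m_dot = Q / dh
m_dot = 26.7 / 179.9
m_dot = 0.1484 kg/s

0.1484


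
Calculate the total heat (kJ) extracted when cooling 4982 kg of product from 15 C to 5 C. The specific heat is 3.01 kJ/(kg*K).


dT = 15 - (5) = 10 K
Q = m * cp * dT = 4982 * 3.01 * 10
Q = 149958 kJ

149958


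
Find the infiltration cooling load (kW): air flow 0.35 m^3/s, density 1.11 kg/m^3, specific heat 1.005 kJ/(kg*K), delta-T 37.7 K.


Q = V_dot * rho * cp * dT
Q = 0.35 * 1.11 * 1.005 * 37.7
Q = 14.72 kW

14.72


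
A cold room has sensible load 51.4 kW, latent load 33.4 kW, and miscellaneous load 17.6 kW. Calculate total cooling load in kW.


Q_total = Q_s + Q_l + Q_misc
Q_total = 51.4 + 33.4 + 17.6
Q_total = 102.4 kW

102.4


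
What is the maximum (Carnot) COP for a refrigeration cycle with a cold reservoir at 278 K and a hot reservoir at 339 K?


dT = 339 - 278 = 61 K
COP_carnot = T_cold / dT = 278 / 61
COP_carnot = 4.557

4.557


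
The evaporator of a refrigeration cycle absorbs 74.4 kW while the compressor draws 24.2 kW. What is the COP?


COP = Q_evap / W
COP = 74.4 / 24.2
COP = 3.074

3.074


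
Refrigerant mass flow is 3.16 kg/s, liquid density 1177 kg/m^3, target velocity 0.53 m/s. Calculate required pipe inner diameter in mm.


A = m_dot / (rho * v) = 3.16 / (1177 * 0.53) = 0.005065644988 m^2
d = sqrt(4*A/pi) * 1000
d = 80.3 mm

80.3


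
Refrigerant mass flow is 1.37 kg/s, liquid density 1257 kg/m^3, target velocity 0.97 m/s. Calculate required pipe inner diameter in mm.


A = m_dot / (rho * v) = 1.37 / (1257 * 0.97) = 0.001123604721 m^2
d = sqrt(4*A/pi) * 1000
d = 37.8 mm

37.8


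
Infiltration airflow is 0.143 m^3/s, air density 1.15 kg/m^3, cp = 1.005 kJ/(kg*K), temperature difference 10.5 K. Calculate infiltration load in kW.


Q = V_dot * rho * cp * dT
Q = 0.143 * 1.15 * 1.005 * 10.5
Q = 1.735 kW

1.735


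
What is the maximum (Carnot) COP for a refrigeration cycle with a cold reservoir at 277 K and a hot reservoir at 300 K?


dT = 300 - 277 = 23 K
COP_carnot = T_cold / dT = 277 / 23
COP_carnot = 12.043

12.043


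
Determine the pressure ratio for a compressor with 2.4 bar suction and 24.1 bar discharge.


PR = P_high / P_low
PR = 24.1 / 2.4
PR = 10.042

10.042


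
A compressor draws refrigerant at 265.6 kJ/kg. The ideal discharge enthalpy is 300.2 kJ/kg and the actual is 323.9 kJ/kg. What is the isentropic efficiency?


dh_ideal = 300.2 - 265.6 = 34.6 kJ/kg
dh_actual = 323.9 - 265.6 = 58.3 kJ/kg
eta_s = dh_ideal / dh_actual = 34.6 / 58.3
eta_s = 0.5935

0.5935


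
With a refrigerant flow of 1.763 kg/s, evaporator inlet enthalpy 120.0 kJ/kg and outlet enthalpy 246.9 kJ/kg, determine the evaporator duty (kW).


dh = 246.9 - 120.0 = 126.9 kJ/kg
Q_evap = m_dot * dh = 1.763 * 126.9
Q_evap = 223.72 kW

223.72


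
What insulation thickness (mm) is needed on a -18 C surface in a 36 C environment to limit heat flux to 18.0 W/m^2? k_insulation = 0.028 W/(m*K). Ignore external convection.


dT = 36 - (-18) = 54 K
thickness = k * dT / q_max * 1000
thickness = 0.028 * 54 / 18.0 * 1000
thickness = 84.0 mm

84.0
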